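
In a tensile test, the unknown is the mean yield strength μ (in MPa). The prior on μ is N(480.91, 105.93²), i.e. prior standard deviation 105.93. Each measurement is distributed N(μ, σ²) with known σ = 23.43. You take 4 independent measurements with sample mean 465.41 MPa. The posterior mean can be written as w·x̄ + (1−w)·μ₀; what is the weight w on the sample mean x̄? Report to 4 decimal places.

0.9879

For Normal data with known variance σ², a Normal(μ₀, σ₀²) prior on μ is conjugate. Posterior precision = 1/σ₀² + n/σ²; posterior mean is the precision-weighted average of μ₀ and x̄.
σ₀² = 105.93² = 11221.1649, σ² = 23.43² = 548.9649. Prior precision 1/σ₀² = 1/11221.1649; data precision n/σ² = 4/548.9649.
w = (n/σ²)/(1/σ₀² + n/σ²) = n·σ₀²/(σ² + n·σ₀²) = 4·11221.1649/(548.9649 + 4·11221.1649) = 44884.6596/45433.6245 = 0.9879.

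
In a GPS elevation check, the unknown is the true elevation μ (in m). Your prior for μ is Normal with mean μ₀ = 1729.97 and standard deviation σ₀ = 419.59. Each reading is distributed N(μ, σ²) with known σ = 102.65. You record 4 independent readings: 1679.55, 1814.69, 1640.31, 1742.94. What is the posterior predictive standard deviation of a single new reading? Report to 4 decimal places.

114.5969

For Normal data with known variance σ², a Normal(μ₀, σ₀²) prior on μ is conjugate. Posterior precision = 1/σ₀² + n/σ²; posterior mean is the precision-weighted average of μ₀ and x̄.
σ₀² = 419.59² = 176055.7681, σ² = 102.65² = 10537.0225; σ² + n·σ₀² = 10537.0225 + 4·176055.7681 = 714760.0949.
Posterior precision = 1/σ₀² + n/σ² = 1/176055.7681 + 4/10537.0225 = (σ² + n·σ₀²)/(σ₀²σ²) = 714760.0949/(176055.7681·10537.0225); posterior variance σₙ² = σ₀²σ²/(σ² + n·σ₀²) = 176055.7681·10537.0225/714760.0949 = 2595.421321.
Predictive variance for one new observation = σₙ² + σ² = 176055.7681·10537.0225/714760.0949 + 10537.0225 = σ²·(σ₀² + 714760.0949)/714760.0949 = 10537.0225·890815.863/714760.0949 = 13132.443821; SD = √(10537.0225·890815.863/714760.0949) = 114.5969.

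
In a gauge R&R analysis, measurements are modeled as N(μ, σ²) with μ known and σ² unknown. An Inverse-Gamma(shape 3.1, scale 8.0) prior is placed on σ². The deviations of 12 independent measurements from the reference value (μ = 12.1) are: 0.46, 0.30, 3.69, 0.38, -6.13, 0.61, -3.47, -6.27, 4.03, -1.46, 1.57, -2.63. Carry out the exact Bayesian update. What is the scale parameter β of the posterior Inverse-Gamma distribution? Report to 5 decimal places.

73.55960

With known mean μ and an Inverse-Gamma(α, β) prior on σ², the Normal likelihood is conjugate: posterior is Inv-Gamma(α + n/2, β + Σ(xᵢ−μ)²/2).
Σ(xᵢ−μ)² = (0.46)² + (0.30)² + (3.69)² + (0.38)² + (-6.13)² + (0.61)² + (-3.47)² + (-6.27)² + (4.03)² + (-1.46)² + (1.57)² + (-2.63)² = 131.1192.
Posterior: Inv-Gamma(3.1 + 12/2, 8.0 + 131.1192/2) = Inv-Gamma(9.10, 73.55960).
Posterior β = 73.55960.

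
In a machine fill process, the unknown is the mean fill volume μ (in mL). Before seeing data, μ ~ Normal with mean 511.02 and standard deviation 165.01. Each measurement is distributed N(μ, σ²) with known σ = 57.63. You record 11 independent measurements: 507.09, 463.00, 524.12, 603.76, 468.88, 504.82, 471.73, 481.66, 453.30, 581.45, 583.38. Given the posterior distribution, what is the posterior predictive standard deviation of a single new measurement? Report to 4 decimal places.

60.1651

For Normal data with known variance σ², a Normal(μ₀, σ₀²) prior on μ is conjugate. Posterior precision = 1/σ₀² + n/σ²; posterior mean is the precision-weighted average of μ₀ and x̄.
σ₀² = 165.01² = 27228.3001, σ² = 57.63² = 3321.2169; σ² + n·σ₀² = 3321.2169 + 11·27228.3001 = 302832.518.
Posterior precision = 1/σ₀² + n/σ² = 1/27228.3001 + 11/3321.2169 = (σ² + n·σ₀²)/(σ₀²σ²) = 302832.518/(27228.3001·3321.2169); posterior variance σₙ² = σ₀²σ²/(σ² + n·σ₀²) = 27228.3001·3321.2169/302832.518 = 298.617503.
Predictive variance for one new observation = σₙ² + σ² = 27228.3001·3321.2169/302832.518 + 3321.2169 = σ²·(σ₀² + 302832.518)/302832.518 = 3321.2169·330060.8181/302832.518 = 3619.834403; SD = √(3321.2169·330060.8181/302832.518) = 60.1651.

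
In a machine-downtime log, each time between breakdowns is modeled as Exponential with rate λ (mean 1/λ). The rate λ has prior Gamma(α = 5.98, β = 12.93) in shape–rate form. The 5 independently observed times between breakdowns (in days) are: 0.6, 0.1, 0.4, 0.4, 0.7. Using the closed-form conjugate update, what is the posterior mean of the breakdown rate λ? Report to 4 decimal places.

With a Gamma(shape α, rate β) prior on the exponential rate λ, the posterior after n observations with total T = Σxᵢ is Gamma(α+n, β+T).
Sum of observations T = 2.2 days; n = 5.
Posterior: Gamma(5.98+5, 12.93+2.2) = Gamma(10.98, 15.13).
Posterior mean of λ = α/β = 10.98/15.13 = 0.7257.

0.7257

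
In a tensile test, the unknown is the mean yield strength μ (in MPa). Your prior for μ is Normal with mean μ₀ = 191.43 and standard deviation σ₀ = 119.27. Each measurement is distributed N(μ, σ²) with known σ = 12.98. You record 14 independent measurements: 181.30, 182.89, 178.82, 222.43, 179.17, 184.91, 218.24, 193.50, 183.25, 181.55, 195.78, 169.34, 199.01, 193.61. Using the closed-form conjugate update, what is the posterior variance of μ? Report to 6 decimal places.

12.024142

For Normal data with known variance σ², a Normal(μ₀, σ₀²) prior on μ is conjugate. Posterior precision = 1/σ₀² + n/σ²; posterior mean is the precision-weighted average of μ₀ and x̄.
σ₀² = 119.27² = 14225.3329, σ² = 12.98² = 168.4804; σ² + n·σ₀² = 168.4804 + 14·14225.3329 = 199323.141.
Posterior precision = 1/σ₀² + n/σ² = 1/14225.3329 + 14/168.4804 = (σ² + n·σ₀²)/(σ₀²σ²) = 199323.141/(14225.3329·168.4804); posterior variance σₙ² = σ₀²σ²/(σ² + n·σ₀²) = 14225.3329·168.4804/199323.141 = 12.024142.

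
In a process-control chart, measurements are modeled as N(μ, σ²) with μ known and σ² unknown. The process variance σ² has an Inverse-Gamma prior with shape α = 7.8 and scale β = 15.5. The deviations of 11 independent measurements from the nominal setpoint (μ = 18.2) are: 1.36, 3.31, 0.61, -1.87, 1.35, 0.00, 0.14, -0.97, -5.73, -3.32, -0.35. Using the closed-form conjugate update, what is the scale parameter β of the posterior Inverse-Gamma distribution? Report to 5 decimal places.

With known mean μ and an Inverse-Gamma(α, β) prior on σ², the Normal likelihood is conjugate: posterior is Inv-Gamma(α + n/2, β + Σ(xᵢ−μ)²/2).
Σ(xᵢ−μ)² = (1.36)² + (3.31)² + (0.61)² + (-1.87)² + (1.35)² + (0.00)² + (0.14)² + (-0.97)² + (-5.73)² + (-3.32)² + (-0.35)² = 63.4355.
Posterior: Inv-Gamma(7.8 + 11/2, 15.5 + 63.4355/2) = Inv-Gamma(13.30, 47.21775).
Posterior β = 47.21775.

47.21775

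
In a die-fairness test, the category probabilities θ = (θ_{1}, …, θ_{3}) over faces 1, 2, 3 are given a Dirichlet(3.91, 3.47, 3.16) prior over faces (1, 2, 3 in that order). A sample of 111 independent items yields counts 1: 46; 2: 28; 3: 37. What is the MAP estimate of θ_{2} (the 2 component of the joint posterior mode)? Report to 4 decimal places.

0.2570

The Dirichlet prior is conjugate to the Multinomial likelihood: each posterior αⱼ = prior αⱼ + observed count nⱼ.
Posterior concentration: (49.91, 31.47, 40.16), total = 121.54.
Joint mode component: (α_{2}−1)/(Σα−K) = 30.47/118.54 = 0.2570.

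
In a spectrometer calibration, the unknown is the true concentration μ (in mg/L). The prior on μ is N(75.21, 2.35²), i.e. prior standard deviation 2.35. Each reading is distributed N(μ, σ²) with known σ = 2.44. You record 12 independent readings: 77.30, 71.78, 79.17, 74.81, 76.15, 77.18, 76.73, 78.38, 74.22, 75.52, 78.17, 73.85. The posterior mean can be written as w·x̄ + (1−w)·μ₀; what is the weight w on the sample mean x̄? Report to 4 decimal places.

For Normal data with known variance σ², a Normal(μ₀, σ₀²) prior on μ is conjugate. Posterior precision = 1/σ₀² + n/σ²; posterior mean is the precision-weighted average of μ₀ and x̄.
σ₀² = 2.35² = 5.5225, σ² = 2.44² = 5.9536. Prior precision 1/σ₀² = 1/5.5225; data precision n/σ² = 12/5.9536.
w = (n/σ²)/(1/σ₀² + n/σ²) = n·σ₀²/(σ² + n·σ₀²) = 12·5.5225/(5.9536 + 12·5.5225) = 66.27/72.2236 = 0.9176.

0.9176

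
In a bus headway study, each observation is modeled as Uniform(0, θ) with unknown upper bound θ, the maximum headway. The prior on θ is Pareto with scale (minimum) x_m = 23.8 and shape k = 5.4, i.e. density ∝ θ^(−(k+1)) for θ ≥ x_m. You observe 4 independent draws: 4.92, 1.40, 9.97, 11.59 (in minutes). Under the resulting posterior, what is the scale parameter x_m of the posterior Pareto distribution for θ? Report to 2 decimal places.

23.80

A Pareto(scale x_m, shape k) prior on the upper bound θ of Uniform(0, θ) is conjugate: posterior is Pareto(max(x_m, max xᵢ), k + n).
Sample maximum = 11.59; prior scale x_m = 23.8 → posterior scale = max = 23.80.
Posterior shape = 5.4 + 4 = 9.4.
Posterior scale x_m = 23.80.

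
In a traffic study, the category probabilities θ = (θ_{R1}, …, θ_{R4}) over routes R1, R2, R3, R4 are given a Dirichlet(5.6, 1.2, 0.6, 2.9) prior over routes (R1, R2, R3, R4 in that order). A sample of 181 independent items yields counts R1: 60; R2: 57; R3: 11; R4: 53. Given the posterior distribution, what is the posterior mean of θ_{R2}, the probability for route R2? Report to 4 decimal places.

0.3042

The Dirichlet prior is conjugate to the Multinomial likelihood: each posterior αⱼ = prior αⱼ + observed count nⱼ.
Posterior concentration: (65.6, 58.2, 11.6, 55.9), total = 191.3.
E[θ_{R2}|data] = α_{R2}/Σα = 58.2/191.3 = 0.3042.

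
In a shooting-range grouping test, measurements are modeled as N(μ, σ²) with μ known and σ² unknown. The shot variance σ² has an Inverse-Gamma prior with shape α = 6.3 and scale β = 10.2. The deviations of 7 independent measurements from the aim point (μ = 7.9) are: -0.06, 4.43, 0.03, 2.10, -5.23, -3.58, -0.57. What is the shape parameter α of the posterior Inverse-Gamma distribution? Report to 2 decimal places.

9.80

With known mean μ and an Inverse-Gamma(α, β) prior on σ², the Normal likelihood is conjugate: posterior is Inv-Gamma(α + n/2, β + Σ(xᵢ−μ)²/2).
Σ(xᵢ−μ)² = (-0.06)² + (4.43)² + (0.03)² + (2.10)² + (-5.23)² + (-3.58)² + (-0.57)² = 64.5336.
Posterior: Inv-Gamma(6.3 + 7/2, 10.2 + 64.5336/2) = Inv-Gamma(9.80, 42.46680).
Posterior α = 9.80.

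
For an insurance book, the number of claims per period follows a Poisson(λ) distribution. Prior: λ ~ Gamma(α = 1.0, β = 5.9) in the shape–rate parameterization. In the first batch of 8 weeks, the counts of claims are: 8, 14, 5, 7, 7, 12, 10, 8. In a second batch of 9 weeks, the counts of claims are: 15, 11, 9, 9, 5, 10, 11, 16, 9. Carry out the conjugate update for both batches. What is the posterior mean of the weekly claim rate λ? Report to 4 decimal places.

With a Gamma(shape α, rate β) prior, the Poisson likelihood is conjugate: the posterior is Gamma(α + ΣXᵢ, β + n).
Batch 1: sum of counts S = 71 over n = 8 weeks.
After batch 1: Gamma(α+S, β+n) = Gamma(1.0+71, 5.9+8) = Gamma(72.0, 13.9).
Batch 2: sum of counts S = 95 over n = 9 weeks.
After batch 2: Gamma(α+S, β+n) = Gamma(72.0+95, 13.9+9) = Gamma(167.0, 22.9).
Posterior mean = α/β = 167.0/22.9 = 7.2926.

7.2926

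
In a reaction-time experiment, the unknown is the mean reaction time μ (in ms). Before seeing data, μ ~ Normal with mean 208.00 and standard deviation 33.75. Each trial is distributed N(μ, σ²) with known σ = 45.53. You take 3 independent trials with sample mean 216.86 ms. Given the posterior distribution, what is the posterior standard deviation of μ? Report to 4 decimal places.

20.7386

For Normal data with known variance σ², a Normal(μ₀, σ₀²) prior on μ is conjugate. Posterior precision = 1/σ₀² + n/σ²; posterior mean is the precision-weighted average of μ₀ and x̄.
σ₀² = 33.75² = 1139.0625, σ² = 45.53² = 2072.9809; σ² + n·σ₀² = 2072.9809 + 3·1139.0625 = 5490.1684.
Posterior precision = 1/σ₀² + n/σ² = 1/1139.0625 + 3/2072.9809 = (σ² + n·σ₀²)/(σ₀²σ²) = 5490.1684/(1139.0625·2072.9809); posterior variance σₙ² = σ₀²σ²/(σ² + n·σ₀²) = 1139.0625·2072.9809/5490.1684 = 430.087865.
Posterior SD = √σₙ² = √(1139.0625·2072.9809/5490.1684) = 20.7386.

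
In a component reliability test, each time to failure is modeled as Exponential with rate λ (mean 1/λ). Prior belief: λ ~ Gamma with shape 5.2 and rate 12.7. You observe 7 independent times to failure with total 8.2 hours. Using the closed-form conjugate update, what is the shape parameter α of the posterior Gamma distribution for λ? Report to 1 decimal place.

12.2

With a Gamma(shape α, rate β) prior on the exponential rate λ, the posterior after n observations with total T = Σxᵢ is Gamma(α+n, β+T).
Posterior: Gamma(5.2+7, 12.7+8.2) = Gamma(12.2, 20.9).
Posterior α = 12.2.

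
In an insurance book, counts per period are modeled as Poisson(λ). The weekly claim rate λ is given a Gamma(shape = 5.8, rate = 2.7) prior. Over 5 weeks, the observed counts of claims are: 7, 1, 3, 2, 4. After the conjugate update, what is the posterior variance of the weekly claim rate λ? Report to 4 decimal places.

0.3846

With a Gamma(shape α, rate β) prior, the Poisson likelihood is conjugate: the posterior is Gamma(α + ΣXᵢ, β + n).
Sum of counts S = 17 over n = 5 weeks.
Posterior: Gamma(α+S, β+n) = Gamma(5.8+17, 2.7+5) = Gamma(22.8, 7.7).
Var = α/β² = 22.8/7.7² = 0.3846.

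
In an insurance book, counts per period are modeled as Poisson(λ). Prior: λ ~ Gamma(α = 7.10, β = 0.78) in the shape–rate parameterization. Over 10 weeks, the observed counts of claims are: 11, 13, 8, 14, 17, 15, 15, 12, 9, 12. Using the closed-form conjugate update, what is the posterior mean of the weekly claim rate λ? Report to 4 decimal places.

With a Gamma(shape α, rate β) prior, the Poisson likelihood is conjugate: the posterior is Gamma(α + ΣXᵢ, β + n).
Sum of counts S = 126 over n = 10 weeks.
Posterior: Gamma(α+S, β+n) = Gamma(7.10+126, 0.78+10) = Gamma(133.10, 10.78).
Posterior mean = α/β = 133.10/10.78 = 12.3469.

12.3469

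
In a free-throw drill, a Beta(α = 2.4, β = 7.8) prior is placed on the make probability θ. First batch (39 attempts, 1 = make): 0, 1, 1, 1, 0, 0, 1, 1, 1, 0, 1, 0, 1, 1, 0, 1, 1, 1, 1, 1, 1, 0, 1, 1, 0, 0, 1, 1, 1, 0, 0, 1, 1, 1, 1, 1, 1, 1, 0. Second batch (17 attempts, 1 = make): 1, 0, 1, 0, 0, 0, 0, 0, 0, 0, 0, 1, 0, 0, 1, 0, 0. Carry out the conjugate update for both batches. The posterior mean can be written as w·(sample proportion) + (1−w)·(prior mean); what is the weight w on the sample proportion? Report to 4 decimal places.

0.8459

The Beta prior is conjugate to a Binomial/Bernoulli likelihood; the update adds successes to α and failures to β.
Total number of attempts: n = 39 + 17 = 56.
Posterior mean = (α₀+k)/(α₀+β₀+n) = [n/(α₀+β₀+n)]·(k/n) + [(α₀+β₀)/(α₀+β₀+n)]·α₀/(α₀+β₀), so only n and the prior enter the weight.
The weight on the data is w = n/(α₀+β₀+n) = 56/(2.4+7.8+56) = 56/66.2 = 0.8459.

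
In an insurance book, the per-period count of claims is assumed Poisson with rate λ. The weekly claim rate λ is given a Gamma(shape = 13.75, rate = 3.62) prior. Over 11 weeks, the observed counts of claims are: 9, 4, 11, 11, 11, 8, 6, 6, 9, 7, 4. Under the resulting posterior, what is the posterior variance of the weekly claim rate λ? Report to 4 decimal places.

With a Gamma(shape α, rate β) prior, the Poisson likelihood is conjugate: the posterior is Gamma(α + ΣXᵢ, β + n).
Sum of counts S = 86 over n = 11 weeks.
Posterior: Gamma(α+S, β+n) = Gamma(13.75+86, 3.62+11) = Gamma(99.75, 14.62).
Var = α/β² = 99.75/14.62² = 0.4667.

0.4667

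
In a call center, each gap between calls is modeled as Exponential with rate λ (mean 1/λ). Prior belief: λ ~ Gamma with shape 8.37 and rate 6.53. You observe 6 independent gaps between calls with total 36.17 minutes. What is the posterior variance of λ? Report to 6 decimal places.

0.007881

With a Gamma(shape α, rate β) prior on the exponential rate λ, the posterior after n observations with total T = Σxᵢ is Gamma(α+n, β+T).
Posterior: Gamma(8.37+6, 6.53+36.17) = Gamma(14.37, 42.70).
Var = α/β² = 0.007881.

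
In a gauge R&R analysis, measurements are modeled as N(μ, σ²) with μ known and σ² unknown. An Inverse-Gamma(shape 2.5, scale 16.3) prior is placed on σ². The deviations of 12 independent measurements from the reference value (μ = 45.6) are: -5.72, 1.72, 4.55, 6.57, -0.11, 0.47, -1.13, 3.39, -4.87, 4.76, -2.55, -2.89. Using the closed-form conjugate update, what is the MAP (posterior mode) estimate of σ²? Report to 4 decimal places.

With known mean μ and an Inverse-Gamma(α, β) prior on σ², the Normal likelihood is conjugate: posterior is Inv-Gamma(α + n/2, β + Σ(xᵢ−μ)²/2).
Σ(xᵢ−μ)² = (-5.72)² + (1.72)² + (4.55)² + (6.57)² + (-0.11)² + (0.47)² + (-1.13)² + (3.39)² + (-4.87)² + (4.76)² + (-2.55)² + (-2.89)² = 173.7753.
Posterior: Inv-Gamma(2.5 + 12/2, 16.3 + 173.7753/2) = Inv-Gamma(8.50, 103.18765).
Mode = β/(α+1) = 103.18765/9.50 = 10.8619.

10.8619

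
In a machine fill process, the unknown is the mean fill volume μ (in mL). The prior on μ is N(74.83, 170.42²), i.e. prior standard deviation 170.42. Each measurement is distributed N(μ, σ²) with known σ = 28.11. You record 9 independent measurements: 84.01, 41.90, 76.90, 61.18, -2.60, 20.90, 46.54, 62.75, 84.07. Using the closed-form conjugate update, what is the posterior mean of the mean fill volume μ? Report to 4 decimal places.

For Normal data with known variance σ², a Normal(μ₀, σ₀²) prior on μ is conjugate. Posterior precision = 1/σ₀² + n/σ²; posterior mean is the precision-weighted average of μ₀ and x̄.
Σxᵢ = 84.01 + 41.90 + 76.90 + 61.18 + (-2.60) + 20.90 + 46.54 + 62.75 + 84.07 = 475.65, so n·x̄ = 475.65.
σ₀² = 170.42² = 29042.9764, σ² = 28.11² = 790.1721; σ² + n·σ₀² = 790.1721 + 9·29042.9764 = 262176.9597.
Posterior mean = (μ₀/σ₀² + n·x̄/σ²)/(1/σ₀² + n/σ²) = (σ²·μ₀ + σ₀²·n·x̄)/(σ² + n·σ₀²) = (790.1721·74.83 + 29042.9764·475.65)/262176.9597 = 13873420.302903/262176.9597 = 52.9162.

52.9162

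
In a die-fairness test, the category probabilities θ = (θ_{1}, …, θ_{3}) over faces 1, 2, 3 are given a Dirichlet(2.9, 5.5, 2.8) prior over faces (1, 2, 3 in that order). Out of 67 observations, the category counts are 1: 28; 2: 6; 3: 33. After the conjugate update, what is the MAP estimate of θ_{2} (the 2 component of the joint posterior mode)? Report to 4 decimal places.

The Dirichlet prior is conjugate to the Multinomial likelihood: each posterior αⱼ = prior αⱼ + observed count nⱼ.
Posterior concentration: (30.9, 11.5, 35.8), total = 78.2.
Joint mode component: (α_{2}−1)/(Σα−K) = 10.5/75.2 = 0.1396.

0.1396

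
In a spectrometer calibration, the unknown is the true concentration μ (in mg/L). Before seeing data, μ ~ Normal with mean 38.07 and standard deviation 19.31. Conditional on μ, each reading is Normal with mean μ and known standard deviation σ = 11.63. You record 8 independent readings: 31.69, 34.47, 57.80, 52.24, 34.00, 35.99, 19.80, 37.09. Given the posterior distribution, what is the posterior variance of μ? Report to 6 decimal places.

16.173755

For Normal data with known variance σ², a Normal(μ₀, σ₀²) prior on μ is conjugate. Posterior precision = 1/σ₀² + n/σ²; posterior mean is the precision-weighted average of μ₀ and x̄.
σ₀² = 19.31² = 372.8761, σ² = 11.63² = 135.2569; σ² + n·σ₀² = 135.2569 + 8·372.8761 = 3118.2657.
Posterior precision = 1/σ₀² + n/σ² = 1/372.8761 + 8/135.2569 = (σ² + n·σ₀²)/(σ₀²σ²) = 3118.2657/(372.8761·135.2569); posterior variance σₙ² = σ₀²σ²/(σ² + n·σ₀²) = 372.8761·135.2569/3118.2657 = 16.173755.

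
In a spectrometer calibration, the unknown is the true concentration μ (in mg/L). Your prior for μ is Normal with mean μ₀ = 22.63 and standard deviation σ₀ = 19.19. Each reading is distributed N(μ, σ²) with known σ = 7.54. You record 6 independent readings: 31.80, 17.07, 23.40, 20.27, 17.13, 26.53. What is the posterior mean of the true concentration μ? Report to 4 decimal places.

22.6982

For Normal data with known variance σ², a Normal(μ₀, σ₀²) prior on μ is conjugate. Posterior precision = 1/σ₀² + n/σ²; posterior mean is the precision-weighted average of μ₀ and x̄.
Σxᵢ = 31.80 + 17.07 + 23.40 + 20.27 + 17.13 + 26.53 = 136.2, so n·x̄ = 136.2.
σ₀² = 19.19² = 368.2561, σ² = 7.54² = 56.8516; σ² + n·σ₀² = 56.8516 + 6·368.2561 = 2266.3882.
Posterior mean = (μ₀/σ₀² + n·x̄/σ²)/(1/σ₀² + n/σ²) = (σ²·μ₀ + σ₀²·n·x̄)/(σ² + n·σ₀²) = (56.8516·22.63 + 368.2561·136.2)/2266.3882 = 51443.032528/2266.3882 = 22.6982.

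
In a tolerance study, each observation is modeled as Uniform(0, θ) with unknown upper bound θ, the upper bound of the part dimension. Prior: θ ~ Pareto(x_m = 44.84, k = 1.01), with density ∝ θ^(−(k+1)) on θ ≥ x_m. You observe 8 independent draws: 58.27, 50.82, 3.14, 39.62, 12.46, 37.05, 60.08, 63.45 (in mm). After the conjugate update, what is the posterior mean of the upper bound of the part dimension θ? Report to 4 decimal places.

A Pareto(scale x_m, shape k) prior on the upper bound θ of Uniform(0, θ) is conjugate: posterior is Pareto(max(x_m, max xᵢ), k + n).
Sample maximum = 63.45; prior scale x_m = 44.84 → posterior scale = max = 63.45.
Posterior shape = 1.01 + 8 = 9.01.
E[θ|data] = k·x_m/(k−1) = 9.01·63.45/8.01 = 71.3713.

71.3713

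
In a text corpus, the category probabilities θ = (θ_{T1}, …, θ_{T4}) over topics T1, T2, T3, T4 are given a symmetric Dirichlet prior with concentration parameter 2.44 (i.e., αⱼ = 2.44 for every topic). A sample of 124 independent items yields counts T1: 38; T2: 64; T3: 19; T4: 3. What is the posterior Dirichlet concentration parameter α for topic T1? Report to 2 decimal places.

The Dirichlet prior is conjugate to the Multinomial likelihood: each posterior αⱼ = prior αⱼ + observed count nⱼ.
Posterior concentration: (40.44, 66.44, 21.44, 5.44), total = 133.76.
α_{T1} = 2.44 + 38 = 40.44.

40.44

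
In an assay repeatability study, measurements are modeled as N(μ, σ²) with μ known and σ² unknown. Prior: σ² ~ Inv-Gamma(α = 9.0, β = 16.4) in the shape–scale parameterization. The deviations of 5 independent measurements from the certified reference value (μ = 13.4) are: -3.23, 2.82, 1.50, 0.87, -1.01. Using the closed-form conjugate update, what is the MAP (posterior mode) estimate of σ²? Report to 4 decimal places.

With known mean μ and an Inverse-Gamma(α, β) prior on σ², the Normal likelihood is conjugate: posterior is Inv-Gamma(α + n/2, β + Σ(xᵢ−μ)²/2).
Σ(xᵢ−μ)² = (-3.23)² + (2.82)² + (1.50)² + (0.87)² + (-1.01)² = 22.4123.
Posterior: Inv-Gamma(9.0 + 5/2, 16.4 + 22.4123/2) = Inv-Gamma(11.50, 27.60615).
Mode = β/(α+1) = 27.60615/12.50 = 2.2085.

2.2085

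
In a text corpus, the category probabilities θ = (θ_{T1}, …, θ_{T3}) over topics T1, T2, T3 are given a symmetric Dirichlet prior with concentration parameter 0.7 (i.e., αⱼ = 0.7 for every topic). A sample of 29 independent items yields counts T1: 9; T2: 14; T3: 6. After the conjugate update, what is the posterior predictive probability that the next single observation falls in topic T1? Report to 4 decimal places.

The Dirichlet prior is conjugate to the Multinomial likelihood: each posterior αⱼ = prior αⱼ + observed count nⱼ.
Posterior concentration: (9.7, 14.7, 6.7), total = 31.1.
P(next = T1 | data) = α_{T1}/Σα = 0.3119.

0.3119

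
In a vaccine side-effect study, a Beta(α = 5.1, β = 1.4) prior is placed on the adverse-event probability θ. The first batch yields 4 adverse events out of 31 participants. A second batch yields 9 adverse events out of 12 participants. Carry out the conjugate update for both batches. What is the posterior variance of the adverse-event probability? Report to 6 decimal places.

0.004593

The Beta prior is conjugate to a Binomial/Bernoulli likelihood; the update adds successes to α and failures to β.
After batch 1: Beta(5.1+4, 1.4+27) = Beta(9.1, 28.4).
After batch 2: Beta(9.1+9, 28.4+3) = Beta(18.1, 31.4).
Var = αβ/((α+β)²(α+β+1)) = 18.1·31.4/(49.5²·50.5) = 0.004593.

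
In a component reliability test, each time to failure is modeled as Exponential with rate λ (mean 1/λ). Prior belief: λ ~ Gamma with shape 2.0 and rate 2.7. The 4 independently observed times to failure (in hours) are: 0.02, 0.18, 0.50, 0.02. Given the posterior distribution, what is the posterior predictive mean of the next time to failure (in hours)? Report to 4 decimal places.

0.6840

With a Gamma(shape α, rate β) prior on the exponential rate λ, the posterior after n observations with total T = Σxᵢ is Gamma(α+n, β+T).
Sum of observations T = 0.72 hours; n = 4.
Posterior: Gamma(2.0+4, 2.7+0.72) = Gamma(6.0, 3.42).
The predictive distribution for the next observation is Lomax; its mean is β/(α−1) = 3.42/5.0 = 0.6840.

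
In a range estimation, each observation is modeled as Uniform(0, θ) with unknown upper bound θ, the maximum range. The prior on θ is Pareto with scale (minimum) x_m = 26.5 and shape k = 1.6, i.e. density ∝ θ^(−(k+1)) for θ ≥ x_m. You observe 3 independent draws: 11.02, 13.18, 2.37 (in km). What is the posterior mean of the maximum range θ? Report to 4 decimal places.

A Pareto(scale x_m, shape k) prior on the upper bound θ of Uniform(0, θ) is conjugate: posterior is Pareto(max(x_m, max xᵢ), k + n).
Sample maximum = 13.18; prior scale x_m = 26.5 → posterior scale = max = 26.50.
Posterior shape = 1.6 + 3 = 4.6.
E[θ|data] = k·x_m/(k−1) = 4.6·26.50/3.6 = 33.8611.

33.8611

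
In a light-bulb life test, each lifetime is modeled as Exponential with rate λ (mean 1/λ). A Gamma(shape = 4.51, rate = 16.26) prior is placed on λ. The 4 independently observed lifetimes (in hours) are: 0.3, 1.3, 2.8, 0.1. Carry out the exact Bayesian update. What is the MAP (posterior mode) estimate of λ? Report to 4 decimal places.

0.3618

With a Gamma(shape α, rate β) prior on the exponential rate λ, the posterior after n observations with total T = Σxᵢ is Gamma(α+n, β+T).
Sum of observations T = 4.5 hours; n = 4.
Posterior: Gamma(4.51+4, 16.26+4.5) = Gamma(8.51, 20.76).
Mode = (α−1)/β = 0.3618.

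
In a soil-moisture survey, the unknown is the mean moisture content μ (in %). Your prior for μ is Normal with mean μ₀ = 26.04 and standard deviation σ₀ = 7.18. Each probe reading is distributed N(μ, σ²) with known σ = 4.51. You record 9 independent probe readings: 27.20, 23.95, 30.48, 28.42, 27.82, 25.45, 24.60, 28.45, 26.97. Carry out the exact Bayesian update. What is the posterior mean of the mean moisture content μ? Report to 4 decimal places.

26.9959

For Normal data with known variance σ², a Normal(μ₀, σ₀²) prior on μ is conjugate. Posterior precision = 1/σ₀² + n/σ²; posterior mean is the precision-weighted average of μ₀ and x̄.
Σxᵢ = 27.20 + 23.95 + 30.48 + 28.42 + 27.82 + 25.45 + 24.60 + 28.45 + 26.97 = 243.34, so n·x̄ = 243.34.
σ₀² = 7.18² = 51.5524, σ² = 4.51² = 20.3401; σ² + n·σ₀² = 20.3401 + 9·51.5524 = 484.3117.
Posterior mean = (μ₀/σ₀² + n·x̄/σ²)/(1/σ₀² + n/σ²) = (σ²·μ₀ + σ₀²·n·x̄)/(σ² + n·σ₀²) = (20.3401·26.04 + 51.5524·243.34)/484.3117 = 13074.41722/484.3117 = 26.9959.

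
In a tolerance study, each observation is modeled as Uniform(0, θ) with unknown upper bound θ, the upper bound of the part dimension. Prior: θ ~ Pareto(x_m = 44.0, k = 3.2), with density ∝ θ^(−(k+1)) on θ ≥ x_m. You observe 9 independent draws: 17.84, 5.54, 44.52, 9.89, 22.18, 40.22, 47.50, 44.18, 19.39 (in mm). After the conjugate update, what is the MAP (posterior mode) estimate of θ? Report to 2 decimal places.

A Pareto(scale x_m, shape k) prior on the upper bound θ of Uniform(0, θ) is conjugate: posterior is Pareto(max(x_m, max xᵢ), k + n).
Sample maximum = 47.50; prior scale x_m = 44.0 → posterior scale = max = 47.50.
Posterior shape = 3.2 + 9 = 12.2.
The Pareto density is decreasing on [x_m, ∞), so the mode is x_m = 47.50.

47.50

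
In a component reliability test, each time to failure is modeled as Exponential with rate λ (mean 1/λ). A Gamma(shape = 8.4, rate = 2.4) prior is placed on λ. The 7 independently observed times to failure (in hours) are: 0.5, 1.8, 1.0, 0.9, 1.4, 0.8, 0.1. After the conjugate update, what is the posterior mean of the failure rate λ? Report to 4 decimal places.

With a Gamma(shape α, rate β) prior on the exponential rate λ, the posterior after n observations with total T = Σxᵢ is Gamma(α+n, β+T).
Sum of observations T = 6.5 hours; n = 7.
Posterior: Gamma(8.4+7, 2.4+6.5) = Gamma(15.4, 8.9).
Posterior mean of λ = α/β = 15.4/8.9 = 1.7303.

1.7303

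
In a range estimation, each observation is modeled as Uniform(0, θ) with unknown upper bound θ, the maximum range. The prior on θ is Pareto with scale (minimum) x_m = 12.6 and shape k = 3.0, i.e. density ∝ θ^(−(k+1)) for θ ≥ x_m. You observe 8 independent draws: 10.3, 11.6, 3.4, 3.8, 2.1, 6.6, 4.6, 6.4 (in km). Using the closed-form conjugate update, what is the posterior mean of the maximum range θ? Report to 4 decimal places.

13.8600

A Pareto(scale x_m, shape k) prior on the upper bound θ of Uniform(0, θ) is conjugate: posterior is Pareto(max(x_m, max xᵢ), k + n).
Sample maximum = 11.6; prior scale x_m = 12.6 → posterior scale = max = 12.6.
Posterior shape = 3.0 + 8 = 11.0.
E[θ|data] = k·x_m/(k−1) = 11.0·12.6/10.0 = 13.8600.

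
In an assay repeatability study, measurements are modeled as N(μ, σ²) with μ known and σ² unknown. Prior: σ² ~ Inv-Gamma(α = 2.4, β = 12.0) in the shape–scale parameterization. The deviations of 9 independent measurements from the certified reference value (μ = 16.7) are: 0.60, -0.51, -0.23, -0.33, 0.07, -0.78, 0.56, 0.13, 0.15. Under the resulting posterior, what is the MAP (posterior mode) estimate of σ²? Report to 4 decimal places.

1.6296

With known mean μ and an Inverse-Gamma(α, β) prior on σ², the Normal likelihood is conjugate: posterior is Inv-Gamma(α + n/2, β + Σ(xᵢ−μ)²/2).
Σ(xᵢ−μ)² = (0.60)² + (-0.51)² + (-0.23)² + (-0.33)² + (0.07)² + (-0.78)² + (0.56)² + (0.13)² + (0.15)² = 1.7482.
Posterior: Inv-Gamma(2.4 + 9/2, 12.0 + 1.7482/2) = Inv-Gamma(6.90, 12.87410).
Mode = β/(α+1) = 12.87410/7.90 = 1.6296.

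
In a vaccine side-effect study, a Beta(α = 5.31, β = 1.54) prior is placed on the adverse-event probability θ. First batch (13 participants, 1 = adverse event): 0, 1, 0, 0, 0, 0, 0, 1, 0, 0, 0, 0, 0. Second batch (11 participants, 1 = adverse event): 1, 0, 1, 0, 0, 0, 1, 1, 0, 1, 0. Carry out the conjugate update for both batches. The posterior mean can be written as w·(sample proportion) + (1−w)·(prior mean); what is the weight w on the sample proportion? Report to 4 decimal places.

0.7780

The Beta prior is conjugate to a Binomial/Bernoulli likelihood; the update adds successes to α and failures to β.
Total number of participants: n = 13 + 11 = 24.
Posterior mean = (α₀+k)/(α₀+β₀+n) = [n/(α₀+β₀+n)]·(k/n) + [(α₀+β₀)/(α₀+β₀+n)]·α₀/(α₀+β₀), so only n and the prior enter the weight.
The weight on the data is w = n/(α₀+β₀+n) = 24/(5.31+1.54+24) = 24/30.85 = 0.7780.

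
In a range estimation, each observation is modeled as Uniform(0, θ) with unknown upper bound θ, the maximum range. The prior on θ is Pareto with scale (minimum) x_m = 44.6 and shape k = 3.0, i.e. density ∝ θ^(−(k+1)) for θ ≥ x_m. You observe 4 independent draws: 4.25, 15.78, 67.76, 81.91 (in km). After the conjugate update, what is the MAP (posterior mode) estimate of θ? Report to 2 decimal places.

81.91

A Pareto(scale x_m, shape k) prior on the upper bound θ of Uniform(0, θ) is conjugate: posterior is Pareto(max(x_m, max xᵢ), k + n).
Sample maximum = 81.91; prior scale x_m = 44.6 → posterior scale = max = 81.91.
Posterior shape = 3.0 + 4 = 7.0.
The Pareto density is decreasing on [x_m, ∞), so the mode is x_m = 81.91.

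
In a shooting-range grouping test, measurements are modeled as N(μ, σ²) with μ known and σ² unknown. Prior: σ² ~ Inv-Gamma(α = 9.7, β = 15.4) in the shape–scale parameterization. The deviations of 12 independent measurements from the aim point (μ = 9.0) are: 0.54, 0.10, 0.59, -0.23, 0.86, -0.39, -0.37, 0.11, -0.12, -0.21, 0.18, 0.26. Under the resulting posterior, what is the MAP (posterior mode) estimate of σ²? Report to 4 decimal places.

With known mean μ and an Inverse-Gamma(α, β) prior on σ², the Normal likelihood is conjugate: posterior is Inv-Gamma(α + n/2, β + Σ(xᵢ−μ)²/2).
Σ(xᵢ−μ)² = (0.54)² + (0.10)² + (0.59)² + (-0.23)² + (0.86)² + (-0.39)² + (-0.37)² + (0.11)² + (-0.12)² + (-0.21)² + (0.18)² + (0.26)² = 1.9018.
Posterior: Inv-Gamma(9.7 + 12/2, 15.4 + 1.9018/2) = Inv-Gamma(15.70, 16.35090).
Mode = β/(α+1) = 16.35090/16.70 = 0.9791.

0.9791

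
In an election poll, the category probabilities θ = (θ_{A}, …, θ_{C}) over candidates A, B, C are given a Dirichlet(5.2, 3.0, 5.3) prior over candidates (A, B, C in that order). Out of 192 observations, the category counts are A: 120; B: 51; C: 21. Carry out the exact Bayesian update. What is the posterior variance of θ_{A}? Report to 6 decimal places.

0.001153

The Dirichlet prior is conjugate to the Multinomial likelihood: each posterior αⱼ = prior αⱼ + observed count nⱼ.
Posterior concentration: (125.2, 54.0, 26.3), total = 205.5.
Var[θ_j] = α_j(Σα−α_j)/((Σα)²(Σα+1)) = 125.2·80.3/(205.5²·206.5) = 0.001153.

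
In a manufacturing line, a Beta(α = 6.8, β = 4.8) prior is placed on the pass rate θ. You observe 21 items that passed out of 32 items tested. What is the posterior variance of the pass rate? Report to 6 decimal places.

The Beta prior is conjugate to a Binomial/Bernoulli likelihood; the update adds successes to α and failures to β.
Posterior: Beta(α+k, β+n−k) = Beta(6.8+21, 4.8+11) = Beta(27.8, 15.8).
Var = αβ/((α+β)²(α+β+1)) = 27.8·15.8/(43.6²·44.6) = 0.005181.

0.005181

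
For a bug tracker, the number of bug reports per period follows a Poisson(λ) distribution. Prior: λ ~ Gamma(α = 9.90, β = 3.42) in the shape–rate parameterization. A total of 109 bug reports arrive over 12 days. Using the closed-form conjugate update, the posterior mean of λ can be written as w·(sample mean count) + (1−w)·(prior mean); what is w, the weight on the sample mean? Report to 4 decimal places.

0.7782

With a Gamma(shape α, rate β) prior, the Poisson likelihood is conjugate: the posterior is Gamma(α + ΣXᵢ, β + n).
Posterior mean = (α₀+S)/(β₀+n) = [n/(β₀+n)]·(S/n) + [β₀/(β₀+n)]·(α₀/β₀), so only n and β₀ enter the weight.
Weight on data w = n/(β₀+n) = 12/(3.42+12) = 12/15.42 = 0.7782.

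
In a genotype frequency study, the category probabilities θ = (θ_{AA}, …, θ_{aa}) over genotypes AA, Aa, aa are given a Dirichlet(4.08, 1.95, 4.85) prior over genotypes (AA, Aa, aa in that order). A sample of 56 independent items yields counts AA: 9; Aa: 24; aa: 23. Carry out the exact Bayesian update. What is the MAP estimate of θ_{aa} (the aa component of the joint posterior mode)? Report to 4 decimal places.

0.4203

The Dirichlet prior is conjugate to the Multinomial likelihood: each posterior αⱼ = prior αⱼ + observed count nⱼ.
Posterior concentration: (13.08, 25.95, 27.85), total = 66.88.
Joint mode component: (α_{aa}−1)/(Σα−K) = 26.85/63.88 = 0.4203.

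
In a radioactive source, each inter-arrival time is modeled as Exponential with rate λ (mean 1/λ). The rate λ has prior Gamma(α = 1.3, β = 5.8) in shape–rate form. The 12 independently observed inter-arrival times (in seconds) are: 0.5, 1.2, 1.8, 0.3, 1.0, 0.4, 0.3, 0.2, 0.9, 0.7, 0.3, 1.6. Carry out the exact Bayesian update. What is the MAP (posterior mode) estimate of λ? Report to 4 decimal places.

With a Gamma(shape α, rate β) prior on the exponential rate λ, the posterior after n observations with total T = Σxᵢ is Gamma(α+n, β+T).
Sum of observations T = 9.2 seconds; n = 12.
Posterior: Gamma(1.3+12, 5.8+9.2) = Gamma(13.3, 15.0).
Mode = (α−1)/β = 0.8200.

0.8200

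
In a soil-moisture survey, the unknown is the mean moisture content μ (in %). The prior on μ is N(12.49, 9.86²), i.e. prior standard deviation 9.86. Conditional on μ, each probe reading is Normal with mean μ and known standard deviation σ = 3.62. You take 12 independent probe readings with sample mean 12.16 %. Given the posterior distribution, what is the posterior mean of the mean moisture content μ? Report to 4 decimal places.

For Normal data with known variance σ², a Normal(μ₀, σ₀²) prior on μ is conjugate. Posterior precision = 1/σ₀² + n/σ²; posterior mean is the precision-weighted average of μ₀ and x̄.
n·x̄ = 12·12.16 = 145.92.
σ₀² = 9.86² = 97.2196, σ² = 3.62² = 13.1044; σ² + n·σ₀² = 13.1044 + 12·97.2196 = 1179.7396.
Posterior mean = (μ₀/σ₀² + n·x̄/σ²)/(1/σ₀² + n/σ²) = (σ²·μ₀ + σ₀²·n·x̄)/(σ² + n·σ₀²) = (13.1044·12.49 + 97.2196·145.92)/1179.7396 = 14349.957988/1179.7396 = 12.1637.

12.1637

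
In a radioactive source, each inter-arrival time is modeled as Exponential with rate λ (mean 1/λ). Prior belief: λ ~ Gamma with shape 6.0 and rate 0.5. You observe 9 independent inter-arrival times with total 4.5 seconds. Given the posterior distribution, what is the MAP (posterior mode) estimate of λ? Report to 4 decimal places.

2.8000

With a Gamma(shape α, rate β) prior on the exponential rate λ, the posterior after n observations with total T = Σxᵢ is Gamma(α+n, β+T).
Posterior: Gamma(6.0+9, 0.5+4.5) = Gamma(15.0, 5.0).
Mode = (α−1)/β = 2.8000.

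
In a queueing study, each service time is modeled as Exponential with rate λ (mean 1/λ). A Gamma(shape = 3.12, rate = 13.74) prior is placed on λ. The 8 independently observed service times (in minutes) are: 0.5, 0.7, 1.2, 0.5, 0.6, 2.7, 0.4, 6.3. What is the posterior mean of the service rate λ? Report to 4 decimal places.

With a Gamma(shape α, rate β) prior on the exponential rate λ, the posterior after n observations with total T = Σxᵢ is Gamma(α+n, β+T).
Sum of observations T = 12.9 minutes; n = 8.
Posterior: Gamma(3.12+8, 13.74+12.9) = Gamma(11.12, 26.64).
Posterior mean of λ = α/β = 11.12/26.64 = 0.4174.

0.4174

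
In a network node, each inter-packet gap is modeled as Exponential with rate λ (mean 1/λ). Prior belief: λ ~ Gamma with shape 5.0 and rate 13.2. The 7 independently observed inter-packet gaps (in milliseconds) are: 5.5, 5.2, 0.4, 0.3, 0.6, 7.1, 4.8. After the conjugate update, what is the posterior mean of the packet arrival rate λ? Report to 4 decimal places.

With a Gamma(shape α, rate β) prior on the exponential rate λ, the posterior after n observations with total T = Σxᵢ is Gamma(α+n, β+T).
Sum of observations T = 23.9 milliseconds; n = 7.
Posterior: Gamma(5.0+7, 13.2+23.9) = Gamma(12.0, 37.1).
Posterior mean of λ = α/β = 12.0/37.1 = 0.3235.

0.3235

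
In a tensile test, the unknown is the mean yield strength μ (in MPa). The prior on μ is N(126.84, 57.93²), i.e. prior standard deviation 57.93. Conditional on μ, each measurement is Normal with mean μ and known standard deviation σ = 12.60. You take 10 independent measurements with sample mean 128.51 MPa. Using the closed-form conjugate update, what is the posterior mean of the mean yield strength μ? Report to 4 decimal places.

128.5021

For Normal data with known variance σ², a Normal(μ₀, σ₀²) prior on μ is conjugate. Posterior precision = 1/σ₀² + n/σ²; posterior mean is the precision-weighted average of μ₀ and x̄.
n·x̄ = 10·128.51 = 1285.1.
σ₀² = 57.93² = 3355.8849, σ² = 12.60² = 158.76; σ² + n·σ₀² = 158.76 + 10·3355.8849 = 33717.609.
Posterior mean = (μ₀/σ₀² + n·x̄/σ²)/(1/σ₀² + n/σ²) = (σ²·μ₀ + σ₀²·n·x̄)/(σ² + n·σ₀²) = (158.76·126.84 + 3355.8849·1285.1)/33717.609 = 4332784.80339/33717.609 = 128.5021.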